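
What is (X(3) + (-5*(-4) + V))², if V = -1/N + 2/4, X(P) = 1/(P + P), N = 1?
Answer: 3481/9 ≈ 386.78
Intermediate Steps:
X(P) = 1/(2*P)
V = -½ (V = -1/1 + 2/4 = -1*1 + 2*(¼) = -1 + ½ = -½ ≈ -0.50000)
(X(3) + (-5*(-4) + V))² = ((½)/3 + (-5*(-4) - ½))² = ((½)*(⅓) + (20 - ½))² = (⅙ + 39/2)² = (59/3)² = 3481/9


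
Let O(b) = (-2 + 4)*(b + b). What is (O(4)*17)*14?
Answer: 3808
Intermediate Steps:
O(b) = 4*b (O(b) = 2*(2*b) = 4*b)
(O(4)*17)*14 = ((4*4)*17)*14 = (16*17)*14 = 272*14 = 3808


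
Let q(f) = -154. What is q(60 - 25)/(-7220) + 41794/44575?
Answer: 30861723/32183150 ≈ 0.95894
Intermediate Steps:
q(60 - 25)/(-7220) + 41794/44575 = -154/(-7220) + 41794/44575 = -154*(-1/7220) + 41794*(1/44575) = 77/3610 + 41794/44575 = 30861723/32183150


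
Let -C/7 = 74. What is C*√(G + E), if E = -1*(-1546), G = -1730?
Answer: -1036*I*√46 ≈ -7026.5*I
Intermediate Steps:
C = -518 (C = -7*74 = -518)
E = 1546
C*√(G + E) = -518*√(-1730 + 1546) = -1036*I*√46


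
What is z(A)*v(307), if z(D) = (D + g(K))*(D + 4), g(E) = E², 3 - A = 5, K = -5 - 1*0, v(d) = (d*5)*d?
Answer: 21677270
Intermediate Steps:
v(d) = 5*d² (v(d) = (5*d)*d = 5*d²)
K = -5 (K = -5 + 0 = -5)
A = -2 (A = 3 - 1*5 = 3 - 5 = -2)
z(D) = (4 + D)*(25 + D) (z(D) = (D + (-5)²)*(D + 4) = (D + 25)*(4 + D) = (25 + D)*(4 + D) = (4 + D)*(25 + D))
z(A)*v(307) = (100 + (-2)² + 29*(-2))*(5*307²) = (100 + 4 - 58)*(5*94249) = 46*471245 = 21677270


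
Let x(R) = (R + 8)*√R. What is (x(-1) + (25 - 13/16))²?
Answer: 137225/256 + 2709*I/8 ≈ 536.04 + 338.63*I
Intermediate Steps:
x(R) = √R*(8 + R) (x(R) = (8 + R)*√R = √R*(8 + R))
(x(-1) + (25 - 13/16))² = (√(-1)*(8 - 1) + (25 - 13/16))² = (I*7 + (25 - 13*1/16))² = (7*I + (25 - 13/16))² = (7*I + 387/16)² = (387/16 + 7*I)²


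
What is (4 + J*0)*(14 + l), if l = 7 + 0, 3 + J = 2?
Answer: 84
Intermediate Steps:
J = -1 (J = -3 + 2 = -1)
l = 7
(4 + J*0)*(14 + l) = (4 - 1*0)*(14 + 7) = (4 + 0)*21 = 4*21 = 84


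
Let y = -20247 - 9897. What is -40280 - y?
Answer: -10136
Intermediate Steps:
y = -30144
-40280 - y = -40280 - 1*(-30144) = -40280 + 30144 = -10136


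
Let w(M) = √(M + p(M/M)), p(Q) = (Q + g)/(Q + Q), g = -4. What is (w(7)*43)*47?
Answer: 2021*√22/2 ≈ 4739.7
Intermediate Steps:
p(Q) = (-4 + Q)/(2*Q) (p(Q) = (Q - 4)/(Q + Q) = (-4 + Q)/((2*Q)) = (-4 + Q)*(1/(2*Q)) = (-4 + Q)/(2*Q))
w(M) = √(-3/2 + M) (w(M) = √(M + (-4 + M/M)/(2*((M/M)))) = √(M + (½)*(-4 + 1)/1) = √(M + (½)*1*(-3)) = √(M - 3/2) = √(-3/2 + M))
(w(7)*43)*47 = ((√(-6 + 4*7)/2)*43)*47 = ((√(-6 + 28)/2)*43)*47 = ((√22/2)*43)*47 = (43*√22/2)*47 = 2021*√22/2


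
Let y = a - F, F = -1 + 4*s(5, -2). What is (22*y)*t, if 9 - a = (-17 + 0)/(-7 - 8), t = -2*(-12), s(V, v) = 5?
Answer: -29392/5 ≈ -5878.4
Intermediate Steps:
t = 24
F = 19 (F = -1 + 4*5 = -1 + 20 = 19)
a = 118/15 (a = 9 - (-17 + 0)/(-7 - 8) = 9 - (-17)/(-15) = 9 - (-17)*(-1)/15 = 9 - 1*17/15 = 9 - 17/15 = 118/15 ≈ 7.8667)
y = -167/15 (y = 118/15 - 1*19 = 118/15 - 19 = -167/15 ≈ -11.133)
(22*y)*t = (22*(-167/15))*24 = -3674/15*24 = -29392/5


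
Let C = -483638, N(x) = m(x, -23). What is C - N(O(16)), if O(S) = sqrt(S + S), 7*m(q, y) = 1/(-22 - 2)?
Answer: -81251183/168 ≈ -4.8364e+5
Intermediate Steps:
m(q, y) = -1/168 (m(q, y) = 1/(7*(-22 - 2)) = (1/7)/(-24) = (1/7)*(-1/24) = -1/168)
O(S) = sqrt(2)*sqrt(S) (O(S) = sqrt(2*S) = sqrt(2)*sqrt(S))
N(x) = -1/168
C - N(O(16)) = -483638 - 1*(-1/168) = -483638 + 1/168 = -81251183/168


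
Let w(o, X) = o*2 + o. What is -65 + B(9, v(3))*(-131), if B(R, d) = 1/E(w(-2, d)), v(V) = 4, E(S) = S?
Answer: -259/6 ≈ -43.167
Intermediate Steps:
w(o, X) = 3*o (w(o, X) = 2*o + o = 3*o)
B(R, d) = -1/6 (B(R, d) = 1/(3*(-2)) = 1/(-6) = -1/6)
-65 + B(9, v(3))*(-131) = -65 - 1/6*(-131) = -65 + 131/6 = -259/6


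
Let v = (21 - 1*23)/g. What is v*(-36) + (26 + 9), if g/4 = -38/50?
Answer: 215/19 ≈ 11.316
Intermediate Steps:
g = -76/25 (g = 4*(-38/50) = 4*(-38*1/50) = 4*(-19/25) = -76/25 ≈ -3.0400)
v = 25/38 (v = (21 - 1*23)/(-76/25) = (21 - 23)*(-25/76) = -2*(-25/76) = 25/38 ≈ 0.65790)
v*(-36) + (26 + 9) = (25/38)*(-36) + (26 + 9) = -450/19 + 35 = 215/19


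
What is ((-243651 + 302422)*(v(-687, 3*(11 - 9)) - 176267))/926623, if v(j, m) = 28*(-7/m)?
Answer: -31083923129/2779869 ≈ -11182.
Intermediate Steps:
v(j, m) = -196/m
((-243651 + 302422)*(v(-687, 3*(11 - 9)) - 176267))/926623 = ((-243651 + 302422)*(-196*1/(3*(11 - 9)) - 176267))/926623 = (58771*(-196/(3*2) - 176267))*(1/926623) = (58771*(-196/6 - 176267))*(1/926623) = (58771*(-196*⅙ - 176267))*(1/926623) = (58771*(-98/3 - 176267))*(1/926623) = (58771*(-528899/3))*(1/926623) = -31083923129/3*1/926623 = -31083923129/2779869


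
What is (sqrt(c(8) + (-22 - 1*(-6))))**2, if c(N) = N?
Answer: -8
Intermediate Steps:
(sqrt(c(8) + (-22 - 1*(-6))))**2 = (sqrt(8 + (-22 - 1*(-6))))**2 = (sqrt(8 + (-22 + 6)))**2 = (sqrt(8 - 16))**2 = (sqrt(-8))**2 = (2*I*sqrt(2))**2 = -8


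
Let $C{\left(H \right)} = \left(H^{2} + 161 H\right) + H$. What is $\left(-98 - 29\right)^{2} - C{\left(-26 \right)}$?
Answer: $19665$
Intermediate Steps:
$C{\left(H \right)} = H^{2} + 162 H$
$\left(-98 - 29\right)^{2} - C{\left(-26 \right)} = \left(-98 - 29\right)^{2} - - 26 \left(162 - 26\right) = \left(-127\right)^{2} - \left(-26\right) 136 = 16129 - -3536 = 16129 + 3536 = 19665$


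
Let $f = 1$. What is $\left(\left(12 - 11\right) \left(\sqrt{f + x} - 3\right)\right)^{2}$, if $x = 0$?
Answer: $4$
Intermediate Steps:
$\left(\left(12 - 11\right) \left(\sqrt{f + x} - 3\right)\right)^{2} = \left(\left(12 - 11\right) \left(\sqrt{1 + 0} - 3\right)\right)^{2} = \left(1 \left(\sqrt{1} - 3\right)\right)^{2} = \left(1 \left(1 - 3\right)\right)^{2} = \left(1 \left(-2\right)\right)^{2} = \left(-2\right)^{2} = 4$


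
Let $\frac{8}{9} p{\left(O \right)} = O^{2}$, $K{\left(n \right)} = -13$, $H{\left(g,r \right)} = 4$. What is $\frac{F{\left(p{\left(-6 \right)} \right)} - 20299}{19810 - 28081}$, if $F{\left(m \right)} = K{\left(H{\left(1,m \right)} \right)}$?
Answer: $\frac{20312}{8271} \approx 2.4558$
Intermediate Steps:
$p{\left(O \right)} = \frac{9 O^{2}}{8}$
$F{\left(m \right)} = -13$
$\frac{F{\left(p{\left(-6 \right)} \right)} - 20299}{19810 - 28081} = \frac{-13 - 20299}{19810 - 28081} = - \frac{20312}{-8271} = \left(-20312\right) \left(- \frac{1}{8271}\right) = \frac{20312}{8271}$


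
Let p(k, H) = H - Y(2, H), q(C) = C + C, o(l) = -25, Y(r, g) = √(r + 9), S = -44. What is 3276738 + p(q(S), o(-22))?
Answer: 3276713 - √11 ≈ 3.2767e+6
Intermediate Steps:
Y(r, g) = √(9 + r)
q(C) = 2*C
p(k, H) = H - √11 (p(k, H) = H - √(9 + 2) = H - √11)
3276738 + p(q(S), o(-22)) = 3276738 + (-25 - √11) = 3276713 - √11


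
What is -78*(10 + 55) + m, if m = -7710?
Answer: -12780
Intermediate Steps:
-78*(10 + 55) + m = -78*(10 + 55) - 7710 = -78*65 - 7710 = -5070 - 7710 = -12780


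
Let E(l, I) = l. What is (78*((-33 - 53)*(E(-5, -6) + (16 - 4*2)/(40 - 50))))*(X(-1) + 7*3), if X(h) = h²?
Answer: 4279704/5 ≈ 8.5594e+5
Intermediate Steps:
(78*((-33 - 53)*(E(-5, -6) + (16 - 4*2)/(40 - 50))))*(X(-1) + 7*3) = (78*((-33 - 53)*(-5 + (16 - 4*2)/(40 - 50))))*((-1)² + 7*3) = (78*(-86*(-5 + (16 - 8)/(-10))))*(1 + 21) = (78*(-86*(-5 + 8*(-⅒))))*22 = (78*(-86*(-5 - ⅘)))*22 = (78*(-86*(-29/5)))*22 = (78*(2494/5))*22 = (194532/5)*22 = 4279704/5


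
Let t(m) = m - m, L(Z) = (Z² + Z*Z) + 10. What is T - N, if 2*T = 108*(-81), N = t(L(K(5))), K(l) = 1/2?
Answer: -4374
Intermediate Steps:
K(l) = ½
L(Z) = 10 + 2*Z² (L(Z) = (Z² + Z²) + 10 = 2*Z² + 10 = 10 + 2*Z²)
t(m) = 0
N = 0
T = -4374 (T = (108*(-81))/2 = (½)*(-8748) = -4374)
T - N = -4374 - 1*0 = -4374 + 0 = -4374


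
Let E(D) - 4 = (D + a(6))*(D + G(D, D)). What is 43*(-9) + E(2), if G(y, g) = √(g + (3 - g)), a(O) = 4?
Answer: -371 + 6*√3 ≈ -360.61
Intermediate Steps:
G(y, g) = √3
E(D) = 4 + (4 + D)*(D + √3) (E(D) = 4 + (D + 4)*(D + √3) = 4 + (4 + D)*(D + √3))
43*(-9) + E(2) = 43*(-9) + (4 + 2² + 4*2 + 4*√3 + 2*√3) = -387 + (4 + 4 + 8 + 4*√3 + 2*√3) = -387 + (16 + 6*√3) = -371 + 6*√3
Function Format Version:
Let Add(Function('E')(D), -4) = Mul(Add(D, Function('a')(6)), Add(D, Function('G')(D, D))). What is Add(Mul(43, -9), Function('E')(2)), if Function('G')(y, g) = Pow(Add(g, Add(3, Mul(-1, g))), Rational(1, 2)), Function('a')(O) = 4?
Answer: Add(-371, Mul(6, Pow(3, Rational(1, 2)))) ≈ -360.61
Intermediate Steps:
Function('G')(y, g) = Pow(3, Rational(1, 2))
Function('E')(D) = Add(4, Mul(Add(4, D), Add(D, Pow(3, Rational(1, 2))))) (Function('E')(D) = Add(4, Mul(Add(D, 4), Add(D, Pow(3, Rational(1, 2))))) = Add(4, Mul(Add(4, D), Add(D, Pow(3, Rational(1, 2))))))
Add(Mul(43, -9), Function('E')(2)) = Add(Mul(43, -9), Add(4, Pow(2, 2), Mul(4, 2), Mul(4, Pow(3, Rational(1, 2))), Mul(2, Pow(3, Rational(1, 2))))) = Add(-387, Add(4, 4, 8, Mul(4, Pow(3, Rational(1, 2))), Mul(2, Pow(3, Rational(1, 2))))) = Add(-387, Add(16, Mul(6, Pow(3, Rational(1, 2))))) = Add(-371, Mul(6, Pow(3, Rational(1, 2))))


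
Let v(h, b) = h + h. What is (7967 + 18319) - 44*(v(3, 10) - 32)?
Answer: 27430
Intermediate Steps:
v(h, b) = 2*h
(7967 + 18319) - 44*(v(3, 10) - 32) = (7967 + 18319) - 44*(2*3 - 32) = 26286 - 44*(6 - 32) = 26286 - 44*(-26) = 26286 + 1144 = 27430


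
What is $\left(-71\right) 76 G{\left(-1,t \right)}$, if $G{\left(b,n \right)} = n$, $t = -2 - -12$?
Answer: $-53960$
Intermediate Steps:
$t = 10$ ($t = -2 + 12 = 10$)
$\left(-71\right) 76 G{\left(-1,t \right)} = \left(-71\right) 76 \cdot 10 = \left(-5396\right) 10 = -53960$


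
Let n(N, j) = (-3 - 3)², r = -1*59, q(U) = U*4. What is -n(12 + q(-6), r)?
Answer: -36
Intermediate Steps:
q(U) = 4*U
r = -59
n(N, j) = 36 (n(N, j) = (-6)² = 36)
-n(12 + q(-6), r) = -1*36 = -36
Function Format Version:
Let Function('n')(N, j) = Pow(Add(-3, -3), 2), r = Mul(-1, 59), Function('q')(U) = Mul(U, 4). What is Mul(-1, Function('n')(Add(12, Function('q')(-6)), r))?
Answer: -36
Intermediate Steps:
Function('q')(U) = Mul(4, U)
r = -59
Function('n')(N, j) = 36 (Function('n')(N, j) = Pow(-6, 2) = 36)
Mul(-1, Function('n')(Add(12, Function('q')(-6)), r)) = Mul(-1, 36) = -36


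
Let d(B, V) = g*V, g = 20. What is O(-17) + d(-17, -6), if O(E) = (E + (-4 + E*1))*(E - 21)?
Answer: 1324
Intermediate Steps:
d(B, V) = 20*V
O(E) = (-21 + E)*(-4 + 2*E) (O(E) = (E + (-4 + E))*(-21 + E) = (-4 + 2*E)*(-21 + E) = (-21 + E)*(-4 + 2*E))
O(-17) + d(-17, -6) = (84 - 46*(-17) + 2*(-17)²) + 20*(-6) = (84 + 782 + 2*289) - 120 = (84 + 782 + 578) - 120 = 1444 - 120 = 1324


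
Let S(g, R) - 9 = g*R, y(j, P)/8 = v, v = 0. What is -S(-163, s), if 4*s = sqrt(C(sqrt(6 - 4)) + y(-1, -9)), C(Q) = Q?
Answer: -9 + 163*2**(1/4)/4 ≈ 39.460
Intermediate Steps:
y(j, P) = 0 (y(j, P) = 8*0 = 0)
s = 2**(1/4)/4 (s = sqrt(sqrt(6 - 4) + 0)/4 = sqrt(sqrt(2) + 0)/4 = sqrt(sqrt(2))/4 = 2**(1/4)/4 ≈ 0.29730)
S(g, R) = 9 + R*g (S(g, R) = 9 + g*R = 9 + R*g)
-S(-163, s) = -(9 + (2**(1/4)/4)*(-163)) = -(9 - 163*2**(1/4)/4) = -9 + 163*2**(1/4)/4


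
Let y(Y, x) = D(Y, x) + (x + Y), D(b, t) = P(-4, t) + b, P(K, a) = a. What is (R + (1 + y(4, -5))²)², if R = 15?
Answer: 256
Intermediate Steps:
D(b, t) = b + t (D(b, t) = t + b = b + t)
y(Y, x) = 2*Y + 2*x (y(Y, x) = (Y + x) + (x + Y) = (Y + x) + (Y + x) = 2*Y + 2*x)
(R + (1 + y(4, -5))²)² = (15 + (1 + (2*4 + 2*(-5)))²)² = (15 + (1 + (8 - 10))²)² = (15 + (1 - 2)²)² = (15 + (-1)²)² = (15 + 1)² = 16² = 256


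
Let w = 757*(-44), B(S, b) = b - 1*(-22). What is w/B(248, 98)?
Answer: -8327/30 ≈ -277.57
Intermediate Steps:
B(S, b) = 22 + b (B(S, b) = b + 22 = 22 + b)
w = -33308
w/B(248, 98) = -33308/(22 + 98) = -33308/120 = -33308*1/120 = -8327/30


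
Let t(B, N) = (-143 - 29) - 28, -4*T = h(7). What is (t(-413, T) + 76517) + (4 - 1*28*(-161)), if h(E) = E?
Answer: 80829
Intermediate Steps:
T = -7/4 (T = -¼*7 = -7/4 ≈ -1.7500)
t(B, N) = -200 (t(B, N) = -172 - 28 = -200)
(t(-413, T) + 76517) + (4 - 1*28*(-161)) = (-200 + 76517) + (4 - 1*28*(-161)) = 76317 + (4 - 28*(-161)) = 76317 + (4 + 4508) = 76317 + 4512 = 80829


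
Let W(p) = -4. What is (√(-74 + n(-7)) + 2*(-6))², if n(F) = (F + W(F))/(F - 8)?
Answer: (180 - I*√16485)²/225 ≈ 70.733 - 205.43*I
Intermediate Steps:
n(F) = (-4 + F)/(-8 + F) (n(F) = (F - 4)/(F - 8) = (-4 + F)/(-8 + F))
(√(-74 + n(-7)) + 2*(-6))² = (√(-74 + (-4 - 7)/(-8 - 7)) + 2*(-6))² = (√(-74 - 11/(-15)) - 12)² = (√(-74 - 1/15*(-11)) - 12)² = (√(-74 + 11/15) - 12)² = (√(-1099/15) - 12)² = (I*√16485/15 - 12)² = (-12 + I*√16485/15)²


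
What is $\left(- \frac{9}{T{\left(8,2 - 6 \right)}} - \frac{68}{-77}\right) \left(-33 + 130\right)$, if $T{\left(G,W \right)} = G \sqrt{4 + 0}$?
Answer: $\frac{38315}{1232} \approx 31.1$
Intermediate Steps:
$T{\left(G,W \right)} = 2 G$ ($T{\left(G,W \right)} = G \sqrt{4} = G 2 = 2 G$)
$\left(- \frac{9}{T{\left(8,2 - 6 \right)}} - \frac{68}{-77}\right) \left(-33 + 130\right) = \left(- \frac{9}{2 \cdot 8} - \frac{68}{-77}\right) \left(-33 + 130\right) = \left(- \frac{9}{16} - - \frac{68}{77}\right) 97 = \left(\left(-9\right) \frac{1}{16} + \frac{68}{77}\right) 97 = \left(- \frac{9}{16} + \frac{68}{77}\right) 97 = \frac{395}{1232} \cdot 97 = \frac{38315}{1232}$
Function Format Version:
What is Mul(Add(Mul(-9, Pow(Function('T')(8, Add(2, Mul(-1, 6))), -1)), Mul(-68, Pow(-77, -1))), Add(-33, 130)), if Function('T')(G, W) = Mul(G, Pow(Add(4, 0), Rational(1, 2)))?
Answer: Rational(38315, 1232) ≈ 31.100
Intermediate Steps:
Function('T')(G, W) = Mul(2, G) (Function('T')(G, W) = Mul(G, Pow(4, Rational(1, 2))) = Mul(G, 2) = Mul(2, G))
Mul(Add(Mul(-9, Pow(Function('T')(8, Add(2, Mul(-1, 6))), -1)), Mul(-68, Pow(-77, -1))), Add(-33, 130)) = Mul(Add(Mul(-9, Pow(Mul(2, 8), -1)), Mul(-68, Pow(-77, -1))), Add(-33, 130)) = Mul(Add(Mul(-9, Pow(16, -1)), Mul(-68, Rational(-1, 77))), 97) = Mul(Add(Mul(-9, Rational(1, 16)), Rational(68, 77)), 97) = Mul(Add(Rational(-9, 16), Rational(68, 77)), 97) = Mul(Rational(395, 1232), 97) = Rational(38315, 1232)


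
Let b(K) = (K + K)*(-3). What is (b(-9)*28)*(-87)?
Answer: -131544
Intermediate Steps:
b(K) = -6*K (b(K) = (2*K)*(-3) = -6*K)
(b(-9)*28)*(-87) = (-6*(-9)*28)*(-87) = (54*28)*(-87) = 1512*(-87) = -131544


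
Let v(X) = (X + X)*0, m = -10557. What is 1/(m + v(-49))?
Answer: -1/10557 ≈ -9.4724e-5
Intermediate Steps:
v(X) = 0 (v(X) = (2*X)*0 = 0)
1/(m + v(-49)) = 1/(-10557 + 0) = 1/(-10557) = -1/10557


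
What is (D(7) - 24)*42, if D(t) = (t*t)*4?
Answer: 7224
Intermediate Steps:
D(t) = 4*t² (D(t) = t²*4 = 4*t²)
(D(7) - 24)*42 = (4*7² - 24)*42 = (4*49 - 24)*42 = (196 - 24)*42 = 172*42 = 7224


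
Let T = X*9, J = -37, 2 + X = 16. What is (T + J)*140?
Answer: 12460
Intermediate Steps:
X = 14 (X = -2 + 16 = 14)
T = 126 (T = 14*9 = 126)
(T + J)*140 = (126 - 37)*140 = 89*140 = 12460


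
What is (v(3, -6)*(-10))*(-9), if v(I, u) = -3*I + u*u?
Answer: 2430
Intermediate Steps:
v(I, u) = u² - 3*I (v(I, u) = -3*I + u² = u² - 3*I)
(v(3, -6)*(-10))*(-9) = (((-6)² - 3*3)*(-10))*(-9) = ((36 - 9)*(-10))*(-9) = (27*(-10))*(-9) = -270*(-9) = 2430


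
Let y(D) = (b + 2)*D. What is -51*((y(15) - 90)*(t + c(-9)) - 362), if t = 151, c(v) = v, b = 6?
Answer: -198798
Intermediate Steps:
y(D) = 8*D (y(D) = (6 + 2)*D = 8*D)
-51*((y(15) - 90)*(t + c(-9)) - 362) = -51*((8*15 - 90)*(151 - 9) - 362) = -51*((120 - 90)*142 - 362) = -51*(30*142 - 362) = -51*(4260 - 362) = -51*3898 = -198798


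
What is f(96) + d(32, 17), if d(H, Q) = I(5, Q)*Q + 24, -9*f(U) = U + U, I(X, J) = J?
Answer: 875/3 ≈ 291.67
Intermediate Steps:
f(U) = -2*U/9 (f(U) = -(U + U)/9 = -2*U/9)
d(H, Q) = 24 + Q² (d(H, Q) = Q*Q + 24 = Q² + 24 = 24 + Q²)
f(96) + d(32, 17) = -2/9*96 + (24 + 17²) = -64/3 + (24 + 289) = -64/3 + 313 = 875/3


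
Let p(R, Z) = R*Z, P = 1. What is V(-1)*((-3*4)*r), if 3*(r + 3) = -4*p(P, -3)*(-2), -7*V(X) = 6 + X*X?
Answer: -132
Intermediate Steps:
V(X) = -6/7 - X²/7 (V(X) = -(6 + X*X)/7 = -(6 + X²)/7 = -6/7 - X²/7)
r = -11 (r = -3 + (-4*(-3)*(-2))/3 = -3 + (12*(-2))/3 = -3 + (⅓)*(-24) = -3 - 8 = -11)
V(-1)*((-3*4)*r) = (-6/7 - ⅐*(-1)²)*(-3*4*(-11)) = (-6/7 - ⅐*1)*(-12*(-11)) = (-6/7 - ⅐)*132 = -1*132 = -132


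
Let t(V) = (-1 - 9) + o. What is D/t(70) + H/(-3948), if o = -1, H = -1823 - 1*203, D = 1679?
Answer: -3303203/21714 ≈ -152.12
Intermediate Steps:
H = -2026 (H = -1823 - 203 = -2026)
t(V) = -11 (t(V) = (-1 - 9) - 1 = -10 - 1 = -11)
D/t(70) + H/(-3948) = 1679/(-11) - 2026/(-3948) = 1679*(-1/11) - 2026*(-1/3948) = -1679/11 + 1013/1974 = -3303203/21714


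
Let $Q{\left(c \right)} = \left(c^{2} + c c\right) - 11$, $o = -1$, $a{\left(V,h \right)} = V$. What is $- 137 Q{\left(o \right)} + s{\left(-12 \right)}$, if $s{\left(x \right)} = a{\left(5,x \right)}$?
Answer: $1238$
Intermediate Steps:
$s{\left(x \right)} = 5$
$Q{\left(c \right)} = -11 + 2 c^{2}$ ($Q{\left(c \right)} = \left(c^{2} + c^{2}\right) - 11 = 2 c^{2} - 11 = -11 + 2 c^{2}$)
$- 137 Q{\left(o \right)} + s{\left(-12 \right)} = - 137 \left(-11 + 2 \left(-1\right)^{2}\right) + 5 = - 137 \left(-11 + 2 \cdot 1\right) + 5 = - 137 \left(-11 + 2\right) + 5 = \left(-137\right) \left(-9\right) + 5 = 1233 + 5 = 1238$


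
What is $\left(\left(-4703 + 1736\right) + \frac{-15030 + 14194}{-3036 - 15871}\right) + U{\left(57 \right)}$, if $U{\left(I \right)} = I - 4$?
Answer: $- \frac{55094162}{18907} \approx -2914.0$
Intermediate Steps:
$U{\left(I \right)} = -4 + I$ ($U{\left(I \right)} = I - 4 = -4 + I$)
$\left(\left(-4703 + 1736\right) + \frac{-15030 + 14194}{-3036 - 15871}\right) + U{\left(57 \right)} = \left(\left(-4703 + 1736\right) + \frac{-15030 + 14194}{-3036 - 15871}\right) + \left(-4 + 57\right) = \left(-2967 - \frac{836}{-18907}\right) + 53 = \left(-2967 - - \frac{836}{18907}\right) + 53 = \left(-2967 + \frac{836}{18907}\right) + 53 = - \frac{56096233}{18907} + 53 = - \frac{55094162}{18907}$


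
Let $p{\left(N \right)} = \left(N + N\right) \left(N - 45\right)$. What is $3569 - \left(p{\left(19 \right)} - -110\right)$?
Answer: $4447$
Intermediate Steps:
$p{\left(N \right)} = 2 N \left(-45 + N\right)$
$3569 - \left(p{\left(19 \right)} - -110\right) = 3569 - \left(2 \cdot 19 \left(-45 + 19\right) - -110\right) = 3569 - \left(2 \cdot 19 \left(-26\right) + 110\right) = 3569 - \left(-988 + 110\right) = 3569 - -878 = 3569 + 878 = 4447$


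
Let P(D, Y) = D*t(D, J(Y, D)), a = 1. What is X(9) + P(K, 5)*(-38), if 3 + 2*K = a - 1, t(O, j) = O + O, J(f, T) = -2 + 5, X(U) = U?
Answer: -162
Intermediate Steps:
J(f, T) = 3
t(O, j) = 2*O
K = -3/2 (K = -3/2 + (1 - 1)/2 = -3/2 + (1/2)*0 = -3/2 + 0 = -3/2 ≈ -1.5000)
P(D, Y) = 2*D**2 (P(D, Y) = D*(2*D) = 2*D**2)
X(9) + P(K, 5)*(-38) = 9 + (2*(-3/2)**2)*(-38) = 9 + (2*(9/4))*(-38) = 9 + (9/2)*(-38) = 9 - 171 = -162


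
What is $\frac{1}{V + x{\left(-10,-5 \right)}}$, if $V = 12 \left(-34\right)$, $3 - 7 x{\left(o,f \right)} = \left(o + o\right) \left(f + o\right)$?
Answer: $- \frac{7}{3153} \approx -0.0022201$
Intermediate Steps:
$x{\left(o,f \right)} = \frac{3}{7} - \frac{2 o \left(f + o\right)}{7}$ ($x{\left(o,f \right)} = \frac{3}{7} - \frac{\left(o + o\right) \left(f + o\right)}{7} = \frac{3}{7} - \frac{2 o \left(f + o\right)}{7}$)
$V = -408$
$\frac{1}{V + x{\left(-10,-5 \right)}} = \frac{1}{-408 - \left(- \frac{3}{7} + \frac{100}{7} + \frac{200}{7}\right)} = \frac{1}{-408 - \frac{297}{7}} = \frac{1}{- \frac{3153}{7}} = - \frac{7}{3153}$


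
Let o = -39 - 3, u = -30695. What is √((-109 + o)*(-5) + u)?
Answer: 2*I*√7485 ≈ 173.03*I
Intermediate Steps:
o = -42
√((-109 + o)*(-5) + u) = √((-109 - 42)*(-5) - 30695) = √(-151*(-5) - 30695) = √(755 - 30695) = √(-29940) = 2*I*√7485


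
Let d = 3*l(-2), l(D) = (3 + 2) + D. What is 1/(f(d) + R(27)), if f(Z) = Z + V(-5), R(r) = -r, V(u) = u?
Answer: -1/23 ≈ -0.043478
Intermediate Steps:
l(D) = 5 + D
d = 9 (d = 3*(5 - 2) = 3*3 = 9)
f(Z) = -5 + Z (f(Z) = Z - 5 = -5 + Z)
1/(f(d) + R(27)) = 1/((-5 + 9) - 1*27) = 1/(4 - 27) = 1/(-23) = -1/23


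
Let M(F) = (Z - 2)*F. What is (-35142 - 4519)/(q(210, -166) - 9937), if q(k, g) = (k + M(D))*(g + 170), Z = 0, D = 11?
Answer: 39661/9185 ≈ 4.3180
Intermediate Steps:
M(F) = -2*F (M(F) = (0 - 2)*F = -2*F)
q(k, g) = (-22 + k)*(170 + g) (q(k, g) = (k - 2*11)*(g + 170) = (k - 22)*(170 + g) = (-22 + k)*(170 + g))
(-35142 - 4519)/(q(210, -166) - 9937) = (-35142 - 4519)/((-3740 - 22*(-166) + 170*210 - 166*210) - 9937) = -39661/((-3740 + 3652 + 35700 - 34860) - 9937) = -39661/(752 - 9937) = -39661/(-9185) = -39661*(-1/9185) = 39661/9185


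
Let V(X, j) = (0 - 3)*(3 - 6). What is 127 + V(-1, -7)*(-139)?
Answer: -1124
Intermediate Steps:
V(X, j) = 9 (V(X, j) = -3*(-3) = 9)
127 + V(-1, -7)*(-139) = 127 + 9*(-139) = 127 - 1251 = -1124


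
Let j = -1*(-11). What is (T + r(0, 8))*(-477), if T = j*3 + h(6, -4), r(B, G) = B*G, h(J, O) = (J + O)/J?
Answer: -15900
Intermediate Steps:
h(J, O) = (J + O)/J
j = 11
T = 100/3 (T = 11*3 + (6 - 4)/6 = 33 + (⅙)*2 = 33 + ⅓ = 100/3 ≈ 33.333)
(T + r(0, 8))*(-477) = (100/3 + 0*8)*(-477) = (100/3 + 0)*(-477) = (100/3)*(-477) = -15900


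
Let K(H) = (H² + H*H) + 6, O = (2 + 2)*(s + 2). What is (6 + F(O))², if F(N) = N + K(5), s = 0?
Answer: 4900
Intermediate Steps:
O = 8 (O = (2 + 2)*(0 + 2) = 4*2 = 8)
K(H) = 6 + 2*H² (K(H) = (H² + H²) + 6 = 2*H² + 6 = 6 + 2*H²)
F(N) = 56 + N (F(N) = N + (6 + 2*5²) = N + (6 + 2*25) = N + (6 + 50) = N + 56 = 56 + N)
(6 + F(O))² = (6 + (56 + 8))² = (6 + 64)² = 70² = 4900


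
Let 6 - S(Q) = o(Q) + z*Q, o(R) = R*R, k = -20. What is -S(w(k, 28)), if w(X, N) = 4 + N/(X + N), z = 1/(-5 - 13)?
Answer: 299/6 ≈ 49.833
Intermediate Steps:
o(R) = R**2
z = -1/18 (z = 1/(-18) = -1/18 ≈ -0.055556)
w(X, N) = 4 + N/(N + X)
S(Q) = 6 - Q**2 + Q/18 (S(Q) = 6 - (Q**2 - Q/18) = 6 + (-Q**2 + Q/18) = 6 - Q**2 + Q/18)
-S(w(k, 28)) = -(6 - ((4*(-20) + 5*28)/(28 - 20))**2 + ((4*(-20) + 5*28)/(28 - 20))/18) = -(6 - ((-80 + 140)/8)**2 + ((-80 + 140)/8)/18) = -(6 - ((1/8)*60)**2 + ((1/8)*60)/18) = -(6 - (15/2)**2 + (1/18)*(15/2)) = -(6 - 1*225/4 + 5/12) = -(6 - 225/4 + 5/12) = -1*(-299/6) = 299/6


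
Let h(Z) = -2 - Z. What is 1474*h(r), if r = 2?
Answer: -5896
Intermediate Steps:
1474*h(r) = 1474*(-2 - 1*2) = 1474*(-2 - 2) = 1474*(-4) = -5896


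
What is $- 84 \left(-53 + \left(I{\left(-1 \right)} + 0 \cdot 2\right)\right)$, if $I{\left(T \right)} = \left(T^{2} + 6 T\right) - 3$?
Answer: $5124$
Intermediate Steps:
$I{\left(T \right)} = -3 + T^{2} + 6 T$
$- 84 \left(-53 + \left(I{\left(-1 \right)} + 0 \cdot 2\right)\right) = - 84 \left(-53 + \left(\left(-3 + \left(-1\right)^{2} + 6 \left(-1\right)\right) + 0 \cdot 2\right)\right) = - 84 \left(-53 + \left(\left(-3 + 1 - 6\right) + 0\right)\right) = - 84 \left(-53 + \left(-8 + 0\right)\right) = - 84 \left(-53 - 8\right) = \left(-84\right) \left(-61\right) = 5124$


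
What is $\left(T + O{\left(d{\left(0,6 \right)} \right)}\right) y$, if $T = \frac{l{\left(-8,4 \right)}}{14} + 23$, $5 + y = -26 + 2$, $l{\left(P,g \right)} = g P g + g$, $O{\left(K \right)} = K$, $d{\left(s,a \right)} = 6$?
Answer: $- \frac{4089}{7} \approx -584.14$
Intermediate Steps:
$l{\left(P,g \right)} = g + P g^{2}$ ($l{\left(P,g \right)} = P g g + g = P g^{2} + g = g + P g^{2}$)
$y = -29$ ($y = -5 + \left(-26 + 2\right) = -5 - 24 = -29$)
$T = \frac{99}{7}$ ($T = \frac{4 \left(1 - 32\right)}{14} + 23 = 4 \left(1 - 32\right) \frac{1}{14} + 23 = 4 \left(-31\right) \frac{1}{14} + 23 = \left(-124\right) \frac{1}{14} + 23 = - \frac{62}{7} + 23 = \frac{99}{7} \approx 14.143$)
$\left(T + O{\left(d{\left(0,6 \right)} \right)}\right) y = \left(\frac{99}{7} + 6\right) \left(-29\right) = \frac{141}{7} \left(-29\right) = - \frac{4089}{7}$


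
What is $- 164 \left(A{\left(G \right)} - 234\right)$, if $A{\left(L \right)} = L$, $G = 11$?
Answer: $36572$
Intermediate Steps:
$- 164 \left(A{\left(G \right)} - 234\right) = - 164 \left(11 - 234\right) = \left(-164\right) \left(-223\right) = 36572$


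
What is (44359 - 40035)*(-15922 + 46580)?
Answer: 132565192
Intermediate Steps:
(44359 - 40035)*(-15922 + 46580) = 4324*30658 = 132565192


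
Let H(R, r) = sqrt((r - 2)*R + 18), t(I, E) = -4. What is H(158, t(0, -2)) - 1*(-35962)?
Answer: 35962 + I*sqrt(930) ≈ 35962.0 + 30.496*I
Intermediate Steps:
H(R, r) = sqrt(18 + R*(-2 + r)) (H(R, r) = sqrt((-2 + r)*R + 18) = sqrt(R*(-2 + r) + 18) = sqrt(18 + R*(-2 + r)))
H(158, t(0, -2)) - 1*(-35962) = sqrt(18 - 2*158 + 158*(-4)) - 1*(-35962) = sqrt(18 - 316 - 632) + 35962 = sqrt(-930) + 35962 = I*sqrt(930) + 35962 = 35962 + I*sqrt(930)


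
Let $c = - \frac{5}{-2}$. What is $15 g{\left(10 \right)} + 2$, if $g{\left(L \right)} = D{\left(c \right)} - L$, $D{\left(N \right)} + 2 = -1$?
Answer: $-193$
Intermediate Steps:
$c = \frac{5}{2}$ ($c = \left(-5\right) \left(- \frac{1}{2}\right) = \frac{5}{2} \approx 2.5$)
$D{\left(N \right)} = -3$ ($D{\left(N \right)} = -2 - 1 = -3$)
$g{\left(L \right)} = -3 - L$
$15 g{\left(10 \right)} + 2 = 15 \left(-3 - 10\right) + 2 = 15 \left(-13\right) + 2 = -195 + 2 = -193$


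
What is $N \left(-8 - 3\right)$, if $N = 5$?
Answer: $-55$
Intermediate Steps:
$N \left(-8 - 3\right) = 5 \left(-8 - 3\right) = 5 \left(-11\right) = -55$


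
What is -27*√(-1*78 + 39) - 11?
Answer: -11 - 27*I*√39 ≈ -11.0 - 168.61*I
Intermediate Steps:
-27*√(-1*78 + 39) - 11 = -27*√(-78 + 39) - 11 = -27*I*√39 - 11 = -11 - 27*I*√39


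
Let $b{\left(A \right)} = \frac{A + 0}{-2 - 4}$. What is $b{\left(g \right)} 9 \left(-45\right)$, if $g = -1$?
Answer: $- \frac{135}{2} \approx -67.5$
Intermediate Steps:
$b{\left(A \right)} = - \frac{A}{6}$ ($b{\left(A \right)} = \frac{A}{-6} = A \left(- \frac{1}{6}\right) = - \frac{A}{6}$)
$b{\left(g \right)} 9 \left(-45\right) = \left(- \frac{1}{6}\right) \left(-1\right) 9 \left(-45\right) = \frac{1}{6} \cdot 9 \left(-45\right) = \frac{3}{2} \left(-45\right) = - \frac{135}{2}$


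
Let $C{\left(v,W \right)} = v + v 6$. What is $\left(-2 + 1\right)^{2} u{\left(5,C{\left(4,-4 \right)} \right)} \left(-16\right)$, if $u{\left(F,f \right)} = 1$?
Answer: $-16$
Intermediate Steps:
$C{\left(v,W \right)} = 7 v$ ($C{\left(v,W \right)} = v + 6 v = 7 v$)
$\left(-2 + 1\right)^{2} u{\left(5,C{\left(4,-4 \right)} \right)} \left(-16\right) = \left(-2 + 1\right)^{2} \cdot 1 \left(-16\right) = \left(-1\right)^{2} \cdot 1 \left(-16\right) = 1 \cdot 1 \left(-16\right) = 1 \left(-16\right) = -16$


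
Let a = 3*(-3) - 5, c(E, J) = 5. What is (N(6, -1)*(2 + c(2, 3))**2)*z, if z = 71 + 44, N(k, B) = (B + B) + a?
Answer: -90160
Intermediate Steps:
a = -14 (a = -9 - 5 = -14)
N(k, B) = -14 + 2*B (N(k, B) = (B + B) - 14 = 2*B - 14 = -14 + 2*B)
z = 115
(N(6, -1)*(2 + c(2, 3))**2)*z = ((-14 + 2*(-1))*(2 + 5)**2)*115 = ((-14 - 2)*7**2)*115 = -16*49*115 = -784*115 = -90160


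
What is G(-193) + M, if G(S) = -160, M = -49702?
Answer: -49862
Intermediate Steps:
G(-193) + M = -160 - 49702 = -49862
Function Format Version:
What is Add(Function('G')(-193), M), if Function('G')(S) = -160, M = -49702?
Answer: -49862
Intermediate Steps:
Add(Function('G')(-193), M) = Add(-160, -49702) = -49862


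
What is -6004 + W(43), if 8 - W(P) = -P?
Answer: -5953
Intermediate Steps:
W(P) = 8 + P (W(P) = 8 - (-1)*P = 8 + P)
-6004 + W(43) = -6004 + (8 + 43) = -6004 + 51 = -5953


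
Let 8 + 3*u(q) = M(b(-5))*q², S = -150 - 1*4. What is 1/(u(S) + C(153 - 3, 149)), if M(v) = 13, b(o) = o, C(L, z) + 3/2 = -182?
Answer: 6/615499 ≈ 9.7482e-6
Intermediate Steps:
C(L, z) = -367/2 (C(L, z) = -3/2 - 182 = -367/2)
S = -154 (S = -150 - 4 = -154)
u(q) = -8/3 + 13*q²/3 (u(q) = -8/3 + (13*q²)/3 = -8/3 + 13*q²/3)
1/(u(S) + C(153 - 3, 149)) = 1/((-8/3 + (13/3)*(-154)²) - 367/2) = 1/((-8/3 + (13/3)*23716) - 367/2) = 1/((-8/3 + 308308/3) - 367/2) = 1/(308300/3 - 367/2) = 1/(615499/6) = 6/615499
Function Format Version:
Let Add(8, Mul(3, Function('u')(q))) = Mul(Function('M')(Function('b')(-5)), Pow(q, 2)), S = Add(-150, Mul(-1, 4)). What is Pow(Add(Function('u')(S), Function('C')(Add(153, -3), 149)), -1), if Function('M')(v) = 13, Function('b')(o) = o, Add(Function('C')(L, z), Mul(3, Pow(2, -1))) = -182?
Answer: Rational(6, 615499) ≈ 9.7482e-6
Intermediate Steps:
Function('C')(L, z) = Rational(-367, 2) (Function('C')(L, z) = Add(Rational(-3, 2), -182) = Rational(-367, 2))
S = -154 (S = Add(-150, -4) = -154)
Function('u')(q) = Add(Rational(-8, 3), Mul(Rational(13, 3), Pow(q, 2))) (Function('u')(q) = Add(Rational(-8, 3), Mul(Rational(1, 3), Mul(13, Pow(q, 2)))) = Add(Rational(-8, 3), Mul(Rational(13, 3), Pow(q, 2))))
Pow(Add(Function('u')(S), Function('C')(Add(153, -3), 149)), -1) = Pow(Add(Add(Rational(-8, 3), Mul(Rational(13, 3), Pow(-154, 2))), Rational(-367, 2)), -1) = Pow(Add(Add(Rational(-8, 3), Mul(Rational(13, 3), 23716)), Rational(-367, 2)), -1) = Pow(Add(Add(Rational(-8, 3), Rational(308308, 3)), Rational(-367, 2)), -1) = Pow(Add(Rational(308300, 3), Rational(-367, 2)), -1) = Pow(Rational(615499, 6), -1) = Rational(6, 615499)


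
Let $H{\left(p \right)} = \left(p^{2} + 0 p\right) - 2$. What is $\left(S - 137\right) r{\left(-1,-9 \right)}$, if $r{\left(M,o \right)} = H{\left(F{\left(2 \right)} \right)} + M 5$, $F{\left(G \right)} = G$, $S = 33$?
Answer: $312$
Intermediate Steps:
$H{\left(p \right)} = -2 + p^{2}$ ($H{\left(p \right)} = \left(p^{2} + 0\right) - 2 = p^{2} - 2 = -2 + p^{2}$)
$r{\left(M,o \right)} = 2 + 5 M$ ($r{\left(M,o \right)} = \left(-2 + 2^{2}\right) + M 5 = \left(-2 + 4\right) + 5 M = 2 + 5 M$)
$\left(S - 137\right) r{\left(-1,-9 \right)} = \left(33 - 137\right) \left(2 + 5 \left(-1\right)\right) = - 104 \left(2 - 5\right) = \left(-104\right) \left(-3\right) = 312$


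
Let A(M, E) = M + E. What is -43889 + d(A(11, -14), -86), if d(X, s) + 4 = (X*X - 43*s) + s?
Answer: -40272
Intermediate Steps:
A(M, E) = E + M
d(X, s) = -4 + X**2 - 42*s (d(X, s) = -4 + ((X*X - 43*s) + s) = -4 + ((X**2 - 43*s) + s) = -4 + (X**2 - 42*s) = -4 + X**2 - 42*s)
-43889 + d(A(11, -14), -86) = -43889 + (-4 + (-14 + 11)**2 - 42*(-86)) = -43889 + (-4 + (-3)**2 + 3612) = -43889 + (-4 + 9 + 3612) = -43889 + 3617 = -40272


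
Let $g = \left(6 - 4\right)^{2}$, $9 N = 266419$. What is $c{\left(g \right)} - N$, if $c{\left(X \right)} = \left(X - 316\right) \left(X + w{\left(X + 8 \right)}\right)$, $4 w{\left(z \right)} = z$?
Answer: $- \frac{286075}{9} \approx -31786.0$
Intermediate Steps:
$w{\left(z \right)} = \frac{z}{4}$
$N = \frac{266419}{9}$ ($N = \frac{1}{9} \cdot 266419 = \frac{266419}{9} \approx 29602.0$)
$g = 4$ ($g = 2^{2} = 4$)
$c{\left(X \right)} = \left(-316 + X\right) \left(2 + \frac{5 X}{4}\right)$ ($c{\left(X \right)} = \left(X - 316\right) \left(X + \frac{X + 8}{4}\right) = \left(-316 + X\right) \left(X + \frac{8 + X}{4}\right) = \left(-316 + X\right) \left(X + \left(2 + \frac{X}{4}\right)\right) = \left(-316 + X\right) \left(2 + \frac{5 X}{4}\right)$)
$c{\left(g \right)} - N = \left(-632 - 1572 + \frac{5 \cdot 4^{2}}{4}\right) - \frac{266419}{9} = \left(-632 - 1572 + \frac{5}{4} \cdot 16\right) - \frac{266419}{9} = \left(-632 - 1572 + 20\right) - \frac{266419}{9} = -2184 - \frac{266419}{9} = - \frac{286075}{9}$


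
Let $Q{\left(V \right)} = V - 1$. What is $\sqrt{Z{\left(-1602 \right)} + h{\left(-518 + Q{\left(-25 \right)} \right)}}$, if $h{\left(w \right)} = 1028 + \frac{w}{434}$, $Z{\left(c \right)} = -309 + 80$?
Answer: $\frac{17 \sqrt{129983}}{217} \approx 28.244$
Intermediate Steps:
$Z{\left(c \right)} = -229$
$Q{\left(V \right)} = -1 + V$ ($Q{\left(V \right)} = V - 1 = -1 + V$)
$h{\left(w \right)} = 1028 + \frac{w}{434}$ ($h{\left(w \right)} = 1028 + w \frac{1}{434} = 1028 + \frac{w}{434}$)
$\sqrt{Z{\left(-1602 \right)} + h{\left(-518 + Q{\left(-25 \right)} \right)}} = \sqrt{-229 + \left(1028 + \frac{-518 - 26}{434}\right)} = \sqrt{-229 + \left(1028 + \frac{1}{434} \left(-544\right)\right)} = \sqrt{-229 + \left(1028 - \frac{272}{217}\right)} = \sqrt{-229 + \frac{222804}{217}} = \sqrt{\frac{173111}{217}} = \frac{17 \sqrt{129983}}{217}$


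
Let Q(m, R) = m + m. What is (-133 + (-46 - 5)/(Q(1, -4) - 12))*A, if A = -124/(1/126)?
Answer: 9991548/5 ≈ 1.9983e+6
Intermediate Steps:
Q(m, R) = 2*m
A = -15624 (A = -124/1/126 = -124*126 = -15624)
(-133 + (-46 - 5)/(Q(1, -4) - 12))*A = (-133 + (-46 - 5)/(2*1 - 12))*(-15624) = (-133 - 51/(2 - 12))*(-15624) = (-133 - 51/(-10))*(-15624) = (-133 - 51*(-1/10))*(-15624) = (-133 + 51/10)*(-15624) = -1279/10*(-15624) = 9991548/5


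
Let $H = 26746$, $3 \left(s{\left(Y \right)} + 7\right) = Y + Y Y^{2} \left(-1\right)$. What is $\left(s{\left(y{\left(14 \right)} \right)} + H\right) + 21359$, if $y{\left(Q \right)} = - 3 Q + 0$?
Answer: $72780$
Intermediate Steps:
$y{\left(Q \right)} = - 3 Q$
$s{\left(Y \right)} = -7 - \frac{Y^{3}}{3} + \frac{Y}{3}$ ($s{\left(Y \right)} = -7 + \frac{Y + Y Y^{2} \left(-1\right)}{3} = -7 + \frac{Y + Y^{3} \left(-1\right)}{3} = -7 + \frac{Y - Y^{3}}{3} = -7 - \left(- \frac{Y}{3} + \frac{Y^{3}}{3}\right) = -7 - \frac{Y^{3}}{3} + \frac{Y}{3}$)
$\left(s{\left(y{\left(14 \right)} \right)} + H\right) + 21359 = \left(\left(-7 - \frac{\left(\left(-3\right) 14\right)^{3}}{3} + \frac{\left(-3\right) 14}{3}\right) + 26746\right) + 21359 = \left(\left(-7 - \frac{\left(-42\right)^{3}}{3} + \frac{1}{3} \left(-42\right)\right) + 26746\right) + 21359 = \left(\left(-7 - -24696 - 14\right) + 26746\right) + 21359 = \left(\left(-7 + 24696 - 14\right) + 26746\right) + 21359 = \left(24675 + 26746\right) + 21359 = 51421 + 21359 = 72780$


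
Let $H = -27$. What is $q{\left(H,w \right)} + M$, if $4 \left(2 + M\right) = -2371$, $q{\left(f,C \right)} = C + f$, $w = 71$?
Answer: $- \frac{2203}{4} \approx -550.75$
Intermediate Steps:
$M = - \frac{2379}{4}$ ($M = -2 + \frac{1}{4} \left(-2371\right) = -2 - \frac{2371}{4} = - \frac{2379}{4} \approx -594.75$)
$q{\left(H,w \right)} + M = \left(71 - 27\right) - \frac{2379}{4} = 44 - \frac{2379}{4} = - \frac{2203}{4}$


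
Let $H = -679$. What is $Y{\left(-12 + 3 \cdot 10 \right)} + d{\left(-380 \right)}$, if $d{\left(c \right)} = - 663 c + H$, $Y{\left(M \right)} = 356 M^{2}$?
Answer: $366605$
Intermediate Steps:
$d{\left(c \right)} = -679 - 663 c$ ($d{\left(c \right)} = - 663 c - 679 = -679 - 663 c$)
$Y{\left(-12 + 3 \cdot 10 \right)} + d{\left(-380 \right)} = 356 \left(-12 + 3 \cdot 10\right)^{2} - -251261 = 356 \left(-12 + 30\right)^{2} + \left(-679 + 251940\right) = 356 \cdot 18^{2} + 251261 = 356 \cdot 324 + 251261 = 115344 + 251261 = 366605$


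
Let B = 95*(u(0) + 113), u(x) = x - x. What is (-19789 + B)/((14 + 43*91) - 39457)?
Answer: 4527/17765 ≈ 0.25483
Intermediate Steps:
u(x) = 0
B = 10735 (B = 95*(0 + 113) = 95*113 = 10735)
(-19789 + B)/((14 + 43*91) - 39457) = (-19789 + 10735)/((14 + 43*91) - 39457) = -9054/((14 + 3913) - 39457) = -9054/(3927 - 39457) = -9054/(-35530) = -9054*(-1/35530) = 4527/17765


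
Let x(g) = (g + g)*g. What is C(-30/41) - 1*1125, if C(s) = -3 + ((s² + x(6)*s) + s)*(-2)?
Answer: -1718388/1681 ≈ -1022.2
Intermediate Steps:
x(g) = 2*g² (x(g) = (2*g)*g = 2*g²)
C(s) = -3 - 146*s - 2*s² (C(s) = -3 + ((s² + (2*6²)*s) + s)*(-2) = -3 + ((s² + (2*36)*s) + s)*(-2) = -3 + ((s² + 72*s) + s)*(-2) = -3 + (s² + 73*s)*(-2) = -3 + (-146*s - 2*s²) = -3 - 146*s - 2*s²)
C(-30/41) - 1*1125 = (-3 - (-4380)/41 - 2*(-30/41)²) - 1*1125 = (-3 - (-4380)/41 - 2*(-30*1/41)²) - 1125 = (-3 - 146*(-30/41) - 2*(-30/41)²) - 1125 = (-3 + 4380/41 - 2*900/1681) - 1125 = (-3 + 4380/41 - 1800/1681) - 1125 = 172737/1681 - 1125 = -1718388/1681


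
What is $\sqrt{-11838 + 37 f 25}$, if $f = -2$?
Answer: $2 i \sqrt{3422} \approx 117.0 i$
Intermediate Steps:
$\sqrt{-11838 + 37 f 25} = \sqrt{-11838 + 37 \left(-2\right) 25} = \sqrt{-11838 - 1850} = \sqrt{-13688} = 2 i \sqrt{3422}$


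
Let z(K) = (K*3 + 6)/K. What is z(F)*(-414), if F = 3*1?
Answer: -2070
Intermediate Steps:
F = 3
z(K) = (6 + 3*K)/K (z(K) = (3*K + 6)/K = (6 + 3*K)/K)
z(F)*(-414) = (3 + 6/3)*(-414) = (3 + 6*(⅓))*(-414) = (3 + 2)*(-414) = 5*(-414) = -2070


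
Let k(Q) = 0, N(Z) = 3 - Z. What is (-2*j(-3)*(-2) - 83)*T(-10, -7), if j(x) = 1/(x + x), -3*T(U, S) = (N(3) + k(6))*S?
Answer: 0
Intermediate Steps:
T(U, S) = 0 (T(U, S) = -((3 - 1*3) + 0)*S/3 = -((3 - 3) + 0)*S/3 = -(0 + 0)*S/3 = -0*S = -⅓*0 = 0)
j(x) = 1/(2*x)
(-2*j(-3)*(-2) - 83)*T(-10, -7) = (-1/(-3)*(-2) - 83)*0 = (-(-1)/3*(-2) - 83)*0 = (-2*(-⅙)*(-2) - 83)*0 = ((⅓)*(-2) - 83)*0 = (-⅔ - 83)*0 = -251/3*0 = 0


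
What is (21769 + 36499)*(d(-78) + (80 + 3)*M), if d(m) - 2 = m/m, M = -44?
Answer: -212619932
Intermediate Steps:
d(m) = 3 (d(m) = 2 + m/m = 2 + 1 = 3)
(21769 + 36499)*(d(-78) + (80 + 3)*M) = (21769 + 36499)*(3 + (80 + 3)*(-44)) = 58268*(3 + 83*(-44)) = 58268*(3 - 3652) = 58268*(-3649) = -212619932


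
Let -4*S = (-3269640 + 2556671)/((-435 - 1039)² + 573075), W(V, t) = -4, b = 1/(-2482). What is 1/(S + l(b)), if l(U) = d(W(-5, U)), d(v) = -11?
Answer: -10983004/120100075 ≈ -0.091449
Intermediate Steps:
b = -1/2482 ≈ -0.00040290
l(U) = -11
S = 712969/10983004 (S = -(-3269640 + 2556671)/(4*((-435 - 1039)² + 573075)) = -(-712969)/(4*((-1474)² + 573075)) = -(-712969)/(4*(2172676 + 573075)) = -(-712969)/(4*2745751) = -¼*(-712969/2745751) = 712969/10983004 ≈ 0.064916)
1/(S + l(b)) = 1/(712969/10983004 - 11) = 1/(-120100075/10983004) = -10983004/120100075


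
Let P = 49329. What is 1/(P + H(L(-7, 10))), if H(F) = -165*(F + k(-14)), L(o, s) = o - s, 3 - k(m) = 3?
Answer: 1/52134 ≈ 1.9181e-5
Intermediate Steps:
k(m) = 0 (k(m) = 3 - 1*3 = 3 - 3 = 0)
H(F) = -165*F (H(F) = -165*(F + 0) = -165*F)
1/(P + H(L(-7, 10))) = 1/(49329 - 165*(-7 - 1*10)) = 1/(49329 - 165*(-7 - 10)) = 1/(49329 - 165*(-17)) = 1/(49329 + 2805) = 1/52134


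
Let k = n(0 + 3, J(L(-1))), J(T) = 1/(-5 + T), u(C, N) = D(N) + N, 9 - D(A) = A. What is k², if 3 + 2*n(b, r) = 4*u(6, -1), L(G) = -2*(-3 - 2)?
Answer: 1089/4 ≈ 272.25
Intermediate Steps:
D(A) = 9 - A
L(G) = 10 (L(G) = -2*(-5) = 10)
u(C, N) = 9 (u(C, N) = (9 - N) + N = 9)
n(b, r) = 33/2 (n(b, r) = -3/2 + (4*9)/2 = -3/2 + (½)*36 = -3/2 + 18 = 33/2)
k = 33/2 ≈ 16.500
k² = (33/2)² = 1089/4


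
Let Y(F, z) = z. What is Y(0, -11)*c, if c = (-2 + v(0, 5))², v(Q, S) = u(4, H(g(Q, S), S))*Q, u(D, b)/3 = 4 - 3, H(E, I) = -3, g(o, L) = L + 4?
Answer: -44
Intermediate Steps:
g(o, L) = 4 + L
u(D, b) = 3 (u(D, b) = 3*(4 - 3) = 3*1 = 3)
v(Q, S) = 3*Q
c = 4 (c = (-2 + 3*0)² = (-2 + 0)² = (-2)² = 4)
Y(0, -11)*c = -11*4 = -44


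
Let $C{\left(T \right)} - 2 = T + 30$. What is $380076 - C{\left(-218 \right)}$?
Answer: $380262$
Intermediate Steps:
$C{\left(T \right)} = 32 + T$ ($C{\left(T \right)} = 2 + \left(T + 30\right) = 2 + \left(30 + T\right) = 32 + T$)
$380076 - C{\left(-218 \right)} = 380076 - \left(32 - 218\right) = 380076 - -186 = 380076 + 186 = 380262$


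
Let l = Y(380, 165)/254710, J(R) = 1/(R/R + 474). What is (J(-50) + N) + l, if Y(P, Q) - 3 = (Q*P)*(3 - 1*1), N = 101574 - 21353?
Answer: 1941155600677/24197450 ≈ 80222.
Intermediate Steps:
N = 80221
J(R) = 1/475 (J(R) = 1/(1 + 474) = 1/475)
Y(P, Q) = 3 + 2*P*Q (Y(P, Q) = 3 + (Q*P)*(3 - 1*1) = 3 + (P*Q)*(3 - 1) = 3 + (P*Q)*2 = 3 + 2*P*Q)
l = 125403/254710 (l = (3 + 2*380*165)/254710 = (3 + 125400)*(1/254710) = 125403*(1/254710) = 125403/254710 ≈ 0.49234)
(J(-50) + N) + l = (1/475 + 80221) + 125403/254710 = 38104976/475 + 125403/254710 = 1941155600677/24197450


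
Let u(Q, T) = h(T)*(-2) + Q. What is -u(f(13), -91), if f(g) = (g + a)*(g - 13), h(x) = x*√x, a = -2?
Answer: -182*I*√91 ≈ -1736.2*I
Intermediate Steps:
h(x) = x^(3/2)
f(g) = (-13 + g)*(-2 + g) (f(g) = (g - 2)*(g - 13) = (-2 + g)*(-13 + g) = (-13 + g)*(-2 + g))
u(Q, T) = Q - 2*T^(3/2) (u(Q, T) = T^(3/2)*(-2) + Q = -2*T^(3/2) + Q = Q - 2*T^(3/2))
-u(f(13), -91) = -((26 + 13² - 15*13) - (-182)*I*√91) = -((26 + 169 - 195) - (-182)*I*√91) = -(0 + 182*I*√91) = -182*I*√91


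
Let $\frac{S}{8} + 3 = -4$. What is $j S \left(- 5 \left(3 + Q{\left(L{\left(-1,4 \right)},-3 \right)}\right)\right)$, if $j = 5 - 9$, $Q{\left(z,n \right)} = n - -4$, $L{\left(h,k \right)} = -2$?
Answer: $-4480$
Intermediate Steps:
$S = -56$ ($S = -24 + 8 \left(-4\right) = -24 - 32 = -56$)
$Q{\left(z,n \right)} = 4 + n$ ($Q{\left(z,n \right)} = n + 4 = 4 + n$)
$j = -4$
$j S \left(- 5 \left(3 + Q{\left(L{\left(-1,4 \right)},-3 \right)}\right)\right) = \left(-4\right) \left(-56\right) \left(- 5 \left(3 + \left(4 - 3\right)\right)\right) = 224 \left(- 5 \left(3 + 1\right)\right) = 224 \left(\left(-5\right) 4\right) = 224 \left(-20\right) = -4480$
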